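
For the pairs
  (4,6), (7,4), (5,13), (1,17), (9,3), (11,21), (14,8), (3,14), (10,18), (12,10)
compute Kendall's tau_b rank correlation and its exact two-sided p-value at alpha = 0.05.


Step 1: Enumerate the 45 unordered pairs (i,j) with i<j and classify each by sign(x_j-x_i) * sign(y_j-y_i).
  (1,2):dx=+3,dy=-2->D; (1,3):dx=+1,dy=+7->C; (1,4):dx=-3,dy=+11->D; (1,5):dx=+5,dy=-3->D
  (1,6):dx=+7,dy=+15->C; (1,7):dx=+10,dy=+2->C; (1,8):dx=-1,dy=+8->D; (1,9):dx=+6,dy=+12->C
  (1,10):dx=+8,dy=+4->C; (2,3):dx=-2,dy=+9->D; (2,4):dx=-6,dy=+13->D; (2,5):dx=+2,dy=-1->D
  (2,6):dx=+4,dy=+17->C; (2,7):dx=+7,dy=+4->C; (2,8):dx=-4,dy=+10->D; (2,9):dx=+3,dy=+14->C
  (2,10):dx=+5,dy=+6->C; (3,4):dx=-4,dy=+4->D; (3,5):dx=+4,dy=-10->D; (3,6):dx=+6,dy=+8->C
  (3,7):dx=+9,dy=-5->D; (3,8):dx=-2,dy=+1->D; (3,9):dx=+5,dy=+5->C; (3,10):dx=+7,dy=-3->D
  (4,5):dx=+8,dy=-14->D; (4,6):dx=+10,dy=+4->C; (4,7):dx=+13,dy=-9->D; (4,8):dx=+2,dy=-3->D
  (4,9):dx=+9,dy=+1->C; (4,10):dx=+11,dy=-7->D; (5,6):dx=+2,dy=+18->C; (5,7):dx=+5,dy=+5->C
  (5,8):dx=-6,dy=+11->D; (5,9):dx=+1,dy=+15->C; (5,10):dx=+3,dy=+7->C; (6,7):dx=+3,dy=-13->D
  (6,8):dx=-8,dy=-7->C; (6,9):dx=-1,dy=-3->C; (6,10):dx=+1,dy=-11->D; (7,8):dx=-11,dy=+6->D
  (7,9):dx=-4,dy=+10->D; (7,10):dx=-2,dy=+2->D; (8,9):dx=+7,dy=+4->C; (8,10):dx=+9,dy=-4->D
  (9,10):dx=+2,dy=-8->D
Step 2: C = 20, D = 25, total pairs = 45.
Step 3: tau = (C - D)/(n(n-1)/2) = (20 - 25)/45 = -0.111111.
Step 4: Exact two-sided p-value (enumerate n! = 3628800 permutations of y under H0): p = 0.727490.
Step 5: alpha = 0.05. fail to reject H0.

tau_b = -0.1111 (C=20, D=25), p = 0.727490, fail to reject H0.


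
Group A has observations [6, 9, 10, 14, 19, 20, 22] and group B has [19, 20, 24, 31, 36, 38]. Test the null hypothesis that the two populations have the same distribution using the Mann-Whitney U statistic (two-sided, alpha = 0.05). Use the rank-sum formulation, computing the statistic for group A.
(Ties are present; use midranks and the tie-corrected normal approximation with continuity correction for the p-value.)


Step 1: Combine and sort all 13 observations; assign midranks.
sorted (value, group): (6,X), (9,X), (10,X), (14,X), (19,X), (19,Y), (20,X), (20,Y), (22,X), (24,Y), (31,Y), (36,Y), (38,Y)
ranks: 6->1, 9->2, 10->3, 14->4, 19->5.5, 19->5.5, 20->7.5, 20->7.5, 22->9, 24->10, 31->11, 36->12, 38->13
Step 2: Rank sum for X: R1 = 1 + 2 + 3 + 4 + 5.5 + 7.5 + 9 = 32.
Step 3: U_X = R1 - n1(n1+1)/2 = 32 - 7*8/2 = 32 - 28 = 4.
       U_Y = n1*n2 - U_X = 42 - 4 = 38.
Step 4: Ties are present, so use the tie-corrected normal approximation (with continuity correction) for the p-value.
Step 5: p-value = 0.018096; compare to alpha = 0.05. reject H0.

U_X = 4, p = 0.018096, reject H0 at alpha = 0.05.


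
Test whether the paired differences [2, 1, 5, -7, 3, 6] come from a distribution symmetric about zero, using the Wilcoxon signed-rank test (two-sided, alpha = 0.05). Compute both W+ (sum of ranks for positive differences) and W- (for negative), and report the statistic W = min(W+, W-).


Step 1: Drop any zero differences (none here) and take |d_i|.
|d| = [2, 1, 5, 7, 3, 6]
Step 2: Midrank |d_i| (ties get averaged ranks).
ranks: |2|->2, |1|->1, |5|->4, |7|->6, |3|->3, |6|->5
Step 3: Attach original signs; sum ranks with positive sign and with negative sign.
W+ = 2 + 1 + 4 + 3 + 5 = 15
W- = 6 = 6
(Check: W+ + W- = 21 should equal n(n+1)/2 = 21.)
Step 4: Test statistic W = min(W+, W-) = 6.
Step 5: No ties, so the exact null distribution over the 2^6 = 64 sign assignments gives the two-sided p-value = 0.437500.
Step 6: alpha = 0.05. fail to reject H0.

W+ = 15, W- = 6, W = min = 6, p = 0.437500, fail to reject H0.


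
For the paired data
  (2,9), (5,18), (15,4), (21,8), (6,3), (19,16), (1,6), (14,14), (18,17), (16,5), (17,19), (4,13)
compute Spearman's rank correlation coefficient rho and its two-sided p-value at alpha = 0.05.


Step 1: Rank x and y separately (midranks; no ties here).
rank(x): 2->2, 5->4, 15->7, 21->12, 6->5, 19->11, 1->1, 14->6, 18->10, 16->8, 17->9, 4->3
rank(y): 9->6, 18->11, 4->2, 8->5, 3->1, 16->9, 6->4, 14->8, 17->10, 5->3, 19->12, 13->7
Step 2: d_i = R_x(i) - R_y(i); compute d_i^2.
  (2-6)^2=16, (4-11)^2=49, (7-2)^2=25, (12-5)^2=49, (5-1)^2=16, (11-9)^2=4, (1-4)^2=9, (6-8)^2=4, (10-10)^2=0, (8-3)^2=25, (9-12)^2=9, (3-7)^2=16
sum(d^2) = 222.
Step 3: rho = 1 - 6*222 / (12*(12^2 - 1)) = 1 - 1332/1716 = 0.223776.
Step 4: Under H0, t = rho * sqrt((n-2)/(1-rho^2)) = 0.7261 ~ t(10).
Step 5: Two-sided p-value from the t-distribution with 10 df = 0.484452.
Step 6: alpha = 0.05. fail to reject H0.

rho = 0.2238, p = 0.484452, fail to reject H0 at alpha = 0.05.


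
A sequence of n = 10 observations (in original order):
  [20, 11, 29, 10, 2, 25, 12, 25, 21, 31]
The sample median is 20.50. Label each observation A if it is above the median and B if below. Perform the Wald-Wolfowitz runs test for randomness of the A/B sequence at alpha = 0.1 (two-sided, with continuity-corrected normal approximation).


Step 1: Compute median = 20.50; label A = above, B = below.
Labels in order: BBABBABAAA  (n_A = 5, n_B = 5)
Step 2: Count runs R = 6.
Step 3: Under H0 (random ordering), E[R] = 2*n_A*n_B/(n_A+n_B) + 1 = 2*5*5/10 + 1 = 6.0000.
        Var[R] = 2*n_A*n_B*(2*n_A*n_B - n_A - n_B) / ((n_A+n_B)^2 * (n_A+n_B-1)) = 2000/900 = 2.2222.
        SD[R] = 1.4907.
Step 4: R = E[R], so z = 0 with no continuity correction.
Step 5: Two-sided p-value via normal approximation = 2*(1 - Phi(|z|)) = 1.000000.
Step 6: alpha = 0.1. fail to reject H0.

R = 6, z = 0.0000, p = 1.000000, fail to reject H0.


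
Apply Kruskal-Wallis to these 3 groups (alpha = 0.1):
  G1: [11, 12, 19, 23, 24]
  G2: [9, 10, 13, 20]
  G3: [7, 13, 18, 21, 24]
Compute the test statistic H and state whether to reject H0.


Step 1: Combine all N = 14 observations and assign midranks.
sorted (value, group, rank): (7,G3,1), (9,G2,2), (10,G2,3), (11,G1,4), (12,G1,5), (13,G2,6.5), (13,G3,6.5), (18,G3,8), (19,G1,9), (20,G2,10), (21,G3,11), (23,G1,12), (24,G1,13.5), (24,G3,13.5)
Step 2: Sum ranks within each group.
R_1 = 43.5 (n_1 = 5)
R_2 = 21.5 (n_2 = 4)
R_3 = 40 (n_3 = 5)
Step 3: H = 12/(N(N+1)) * sum(R_i^2/n_i) - 3(N+1)
     = 12/(14*15) * (43.5^2/5 + 21.5^2/4 + 40^2/5) - 3*15
     = 0.057143 * 814.013 - 45
     = 1.515000.
Step 4: Ties present; correction factor C = 1 - 12/(14^3 - 14) = 0.995604. Corrected H = 1.515000 / 0.995604 = 1.521689.
Step 5: Under H0, H ~ chi^2(2); p-value = 0.467272.
Step 6: alpha = 0.1. fail to reject H0.

H = 1.5217, df = 2, p = 0.467272, fail to reject H0.


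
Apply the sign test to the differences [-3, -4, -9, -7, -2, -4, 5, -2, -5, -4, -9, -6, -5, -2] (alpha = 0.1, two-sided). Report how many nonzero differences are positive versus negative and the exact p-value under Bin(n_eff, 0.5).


Step 1: Discard zero differences. Original n = 14; n_eff = number of nonzero differences = 14.
Nonzero differences (with sign): -3, -4, -9, -7, -2, -4, +5, -2, -5, -4, -9, -6, -5, -2
Step 2: Count signs: positive = 1, negative = 13.
Step 3: Under H0: P(positive) = 0.5, so the number of positives S ~ Bin(14, 0.5).
Step 4: Two-sided exact p-value = sum of Bin(14,0.5) probabilities at or below the observed probability = 0.001831.
Step 5: alpha = 0.1. reject H0.

n_eff = 14, pos = 1, neg = 13, p = 0.001831, reject H0.


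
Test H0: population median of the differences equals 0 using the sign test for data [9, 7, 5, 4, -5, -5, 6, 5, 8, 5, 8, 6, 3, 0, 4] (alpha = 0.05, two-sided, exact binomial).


Step 1: Discard zero differences. Original n = 15; n_eff = number of nonzero differences = 14.
Nonzero differences (with sign): +9, +7, +5, +4, -5, -5, +6, +5, +8, +5, +8, +6, +3, +4
Step 2: Count signs: positive = 12, negative = 2.
Step 3: Under H0: P(positive) = 0.5, so the number of positives S ~ Bin(14, 0.5).
Step 4: Two-sided exact p-value = sum of Bin(14,0.5) probabilities at or below the observed probability = 0.012939.
Step 5: alpha = 0.05. reject H0.

n_eff = 14, pos = 12, neg = 2, p = 0.012939, reject H0.


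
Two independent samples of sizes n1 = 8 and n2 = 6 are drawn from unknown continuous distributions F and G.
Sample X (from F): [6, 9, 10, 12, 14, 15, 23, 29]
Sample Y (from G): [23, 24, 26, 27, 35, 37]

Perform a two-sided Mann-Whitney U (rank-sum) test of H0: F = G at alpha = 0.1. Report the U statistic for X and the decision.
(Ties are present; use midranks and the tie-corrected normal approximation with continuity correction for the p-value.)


Step 1: Combine and sort all 14 observations; assign midranks.
sorted (value, group): (6,X), (9,X), (10,X), (12,X), (14,X), (15,X), (23,X), (23,Y), (24,Y), (26,Y), (27,Y), (29,X), (35,Y), (37,Y)
ranks: 6->1, 9->2, 10->3, 12->4, 14->5, 15->6, 23->7.5, 23->7.5, 24->9, 26->10, 27->11, 29->12, 35->13, 37->14
Step 2: Rank sum for X: R1 = 1 + 2 + 3 + 4 + 5 + 6 + 7.5 + 12 = 40.5.
Step 3: U_X = R1 - n1(n1+1)/2 = 40.5 - 8*9/2 = 40.5 - 36 = 4.5.
       U_Y = n1*n2 - U_X = 48 - 4.5 = 43.5.
Step 4: Ties are present, so use the tie-corrected normal approximation (with continuity correction) for the p-value.
Step 5: p-value = 0.014065; compare to alpha = 0.1. reject H0.

U_X = 4.5, p = 0.014065, reject H0 at alpha = 0.1.


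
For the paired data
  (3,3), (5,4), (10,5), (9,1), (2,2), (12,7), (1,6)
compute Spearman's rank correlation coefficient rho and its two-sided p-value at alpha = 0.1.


Step 1: Rank x and y separately (midranks; no ties here).
rank(x): 3->3, 5->4, 10->6, 9->5, 2->2, 12->7, 1->1
rank(y): 3->3, 4->4, 5->5, 1->1, 2->2, 7->7, 6->6
Step 2: d_i = R_x(i) - R_y(i); compute d_i^2.
  (3-3)^2=0, (4-4)^2=0, (6-5)^2=1, (5-1)^2=16, (2-2)^2=0, (7-7)^2=0, (1-6)^2=25
sum(d^2) = 42.
Step 3: rho = 1 - 6*42 / (7*(7^2 - 1)) = 1 - 252/336 = 0.250000.
Step 4: Under H0, t = rho * sqrt((n-2)/(1-rho^2)) = 0.5774 ~ t(5).
Step 5: Two-sided p-value from the t-distribution with 5 df = 0.588724.
Step 6: alpha = 0.1. fail to reject H0.

rho = 0.2500, p = 0.588724, fail to reject H0 at alpha = 0.1.


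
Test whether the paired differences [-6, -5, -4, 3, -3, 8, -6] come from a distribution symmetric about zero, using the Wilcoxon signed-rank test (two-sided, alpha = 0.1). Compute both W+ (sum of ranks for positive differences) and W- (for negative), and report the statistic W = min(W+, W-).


Step 1: Drop any zero differences (none here) and take |d_i|.
|d| = [6, 5, 4, 3, 3, 8, 6]
Step 2: Midrank |d_i| (ties get averaged ranks).
ranks: |6|->5.5, |5|->4, |4|->3, |3|->1.5, |3|->1.5, |8|->7, |6|->5.5
Step 3: Attach original signs; sum ranks with positive sign and with negative sign.
W+ = 1.5 + 7 = 8.5
W- = 5.5 + 4 + 3 + 1.5 + 5.5 = 19.5
(Check: W+ + W- = 28 should equal n(n+1)/2 = 28.)
Step 4: Test statistic W = min(W+, W-) = 8.5.
Step 5: Ties in |d|, so use the tie-corrected normal approximation.
        E[W] = n(n+1)/4 = 7*8/4 = 14.
        Tie groups: |d|=3 (t=2), |d|=6 (t=2); sum(t^3 - t) = 12.
        Var[W] = n(n+1)(2n+1)/24 - sum(t^3-t)/48 = 840/24 - 12/48 = 34.75.
        z = (W - E[W]) / sqrt(Var[W]) = (8.5 - 14) / 5.8949 = -0.9330.
        Two-sided p = 2*Phi(z) = 0.350816.
Step 6: alpha = 0.1. fail to reject H0.

W+ = 8.5, W- = 19.5, W = min = 8.5, p = 0.350816, fail to reject H0.


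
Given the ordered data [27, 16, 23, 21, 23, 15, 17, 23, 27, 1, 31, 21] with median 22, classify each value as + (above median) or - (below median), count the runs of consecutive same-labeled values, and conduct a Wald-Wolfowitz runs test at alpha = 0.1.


Step 1: Compute median = 22; label A = above, B = below.
Labels in order: ABABABBAABAB  (n_A = 6, n_B = 6)
Step 2: Count runs R = 10.
Step 3: Under H0 (random ordering), E[R] = 2*n_A*n_B/(n_A+n_B) + 1 = 2*6*6/12 + 1 = 7.0000.
        Var[R] = 2*n_A*n_B*(2*n_A*n_B - n_A - n_B) / ((n_A+n_B)^2 * (n_A+n_B-1)) = 4320/1584 = 2.7273.
        SD[R] = 1.6514.
Step 4: Continuity-corrected z = (R - 0.5 - E[R]) / SD[R] = (10 - 0.5 - 7.0000) / 1.6514 = 1.5138.
Step 5: Two-sided p-value via normal approximation = 2*(1 - Phi(|z|)) = 0.130070.
Step 6: alpha = 0.1. fail to reject H0.

R = 10, z = 1.5138, p = 0.130070, fail to reject H0.


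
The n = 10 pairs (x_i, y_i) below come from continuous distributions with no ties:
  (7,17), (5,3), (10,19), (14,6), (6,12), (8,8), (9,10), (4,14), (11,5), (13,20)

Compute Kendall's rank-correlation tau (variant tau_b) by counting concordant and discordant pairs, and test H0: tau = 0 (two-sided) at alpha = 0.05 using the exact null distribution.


Step 1: Enumerate the 45 unordered pairs (i,j) with i<j and classify each by sign(x_j-x_i) * sign(y_j-y_i).
  (1,2):dx=-2,dy=-14->C; (1,3):dx=+3,dy=+2->C; (1,4):dx=+7,dy=-11->D; (1,5):dx=-1,dy=-5->C
  (1,6):dx=+1,dy=-9->D; (1,7):dx=+2,dy=-7->D; (1,8):dx=-3,dy=-3->C; (1,9):dx=+4,dy=-12->D
  (1,10):dx=+6,dy=+3->C; (2,3):dx=+5,dy=+16->C; (2,4):dx=+9,dy=+3->C; (2,5):dx=+1,dy=+9->C
  (2,6):dx=+3,dy=+5->C; (2,7):dx=+4,dy=+7->C; (2,8):dx=-1,dy=+11->D; (2,9):dx=+6,dy=+2->C
  (2,10):dx=+8,dy=+17->C; (3,4):dx=+4,dy=-13->D; (3,5):dx=-4,dy=-7->C; (3,6):dx=-2,dy=-11->C
  (3,7):dx=-1,dy=-9->C; (3,8):dx=-6,dy=-5->C; (3,9):dx=+1,dy=-14->D; (3,10):dx=+3,dy=+1->C
  (4,5):dx=-8,dy=+6->D; (4,6):dx=-6,dy=+2->D; (4,7):dx=-5,dy=+4->D; (4,8):dx=-10,dy=+8->D
  (4,9):dx=-3,dy=-1->C; (4,10):dx=-1,dy=+14->D; (5,6):dx=+2,dy=-4->D; (5,7):dx=+3,dy=-2->D
  (5,8):dx=-2,dy=+2->D; (5,9):dx=+5,dy=-7->D; (5,10):dx=+7,dy=+8->C; (6,7):dx=+1,dy=+2->C
  (6,8):dx=-4,dy=+6->D; (6,9):dx=+3,dy=-3->D; (6,10):dx=+5,dy=+12->C; (7,8):dx=-5,dy=+4->D
  (7,9):dx=+2,dy=-5->D; (7,10):dx=+4,dy=+10->C; (8,9):dx=+7,dy=-9->D; (8,10):dx=+9,dy=+6->C
  (9,10):dx=+2,dy=+15->C
Step 2: C = 24, D = 21, total pairs = 45.
Step 3: tau = (C - D)/(n(n-1)/2) = (24 - 21)/45 = 0.066667.
Step 4: Exact two-sided p-value (enumerate n! = 3628800 permutations of y under H0): p = 0.861801.
Step 5: alpha = 0.05. fail to reject H0.

tau_b = 0.0667 (C=24, D=21), p = 0.861801, fail to reject H0.


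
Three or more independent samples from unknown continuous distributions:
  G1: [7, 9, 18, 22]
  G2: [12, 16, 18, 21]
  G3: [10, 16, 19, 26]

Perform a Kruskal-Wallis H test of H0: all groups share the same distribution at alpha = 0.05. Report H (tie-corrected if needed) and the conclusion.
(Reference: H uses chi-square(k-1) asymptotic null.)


Step 1: Combine all N = 12 observations and assign midranks.
sorted (value, group, rank): (7,G1,1), (9,G1,2), (10,G3,3), (12,G2,4), (16,G2,5.5), (16,G3,5.5), (18,G1,7.5), (18,G2,7.5), (19,G3,9), (21,G2,10), (22,G1,11), (26,G3,12)
Step 2: Sum ranks within each group.
R_1 = 21.5 (n_1 = 4)
R_2 = 27 (n_2 = 4)
R_3 = 29.5 (n_3 = 4)
Step 3: H = 12/(N(N+1)) * sum(R_i^2/n_i) - 3(N+1)
     = 12/(12*13) * (21.5^2/4 + 27^2/4 + 29.5^2/4) - 3*13
     = 0.076923 * 515.375 - 39
     = 0.644231.
Step 4: Ties present; correction factor C = 1 - 12/(12^3 - 12) = 0.993007. Corrected H = 0.644231 / 0.993007 = 0.648768.
Step 5: Under H0, H ~ chi^2(2); p-value = 0.722973.
Step 6: alpha = 0.05. fail to reject H0.

H = 0.6488, df = 2, p = 0.722973, fail to reject H0.


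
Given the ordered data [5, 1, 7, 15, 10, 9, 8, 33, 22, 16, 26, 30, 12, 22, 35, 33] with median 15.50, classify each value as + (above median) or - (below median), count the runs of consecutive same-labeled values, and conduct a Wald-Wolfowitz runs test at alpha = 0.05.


Step 1: Compute median = 15.50; label A = above, B = below.
Labels in order: BBBBBBBAAAAABAAA  (n_A = 8, n_B = 8)
Step 2: Count runs R = 4.
Step 3: Under H0 (random ordering), E[R] = 2*n_A*n_B/(n_A+n_B) + 1 = 2*8*8/16 + 1 = 9.0000.
        Var[R] = 2*n_A*n_B*(2*n_A*n_B - n_A - n_B) / ((n_A+n_B)^2 * (n_A+n_B-1)) = 14336/3840 = 3.7333.
        SD[R] = 1.9322.
Step 4: Continuity-corrected z = (R + 0.5 - E[R]) / SD[R] = (4 + 0.5 - 9.0000) / 1.9322 = -2.3290.
Step 5: Two-sided p-value via normal approximation = 2*(1 - Phi(|z|)) = 0.019861.
Step 6: alpha = 0.05. reject H0.

R = 4, z = -2.3290, p = 0.019861, reject H0.


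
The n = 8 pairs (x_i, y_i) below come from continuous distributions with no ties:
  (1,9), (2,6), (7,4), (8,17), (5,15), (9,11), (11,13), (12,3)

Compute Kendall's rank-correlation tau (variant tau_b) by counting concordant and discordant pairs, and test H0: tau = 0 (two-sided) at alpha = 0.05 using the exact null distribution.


Step 1: Enumerate the 28 unordered pairs (i,j) with i<j and classify each by sign(x_j-x_i) * sign(y_j-y_i).
  (1,2):dx=+1,dy=-3->D; (1,3):dx=+6,dy=-5->D; (1,4):dx=+7,dy=+8->C; (1,5):dx=+4,dy=+6->C
  (1,6):dx=+8,dy=+2->C; (1,7):dx=+10,dy=+4->C; (1,8):dx=+11,dy=-6->D; (2,3):dx=+5,dy=-2->D
  (2,4):dx=+6,dy=+11->C; (2,5):dx=+3,dy=+9->C; (2,6):dx=+7,dy=+5->C; (2,7):dx=+9,dy=+7->C
  (2,8):dx=+10,dy=-3->D; (3,4):dx=+1,dy=+13->C; (3,5):dx=-2,dy=+11->D; (3,6):dx=+2,dy=+7->C
  (3,7):dx=+4,dy=+9->C; (3,8):dx=+5,dy=-1->D; (4,5):dx=-3,dy=-2->C; (4,6):dx=+1,dy=-6->D
  (4,7):dx=+3,dy=-4->D; (4,8):dx=+4,dy=-14->D; (5,6):dx=+4,dy=-4->D; (5,7):dx=+6,dy=-2->D
  (5,8):dx=+7,dy=-12->D; (6,7):dx=+2,dy=+2->C; (6,8):dx=+3,dy=-8->D; (7,8):dx=+1,dy=-10->D
Step 2: C = 13, D = 15, total pairs = 28.
Step 3: tau = (C - D)/(n(n-1)/2) = (13 - 15)/28 = -0.071429.
Step 4: Exact two-sided p-value (enumerate n! = 40320 permutations of y under H0): p = 0.904861.
Step 5: alpha = 0.05. fail to reject H0.

tau_b = -0.0714 (C=13, D=15), p = 0.904861, fail to reject H0.


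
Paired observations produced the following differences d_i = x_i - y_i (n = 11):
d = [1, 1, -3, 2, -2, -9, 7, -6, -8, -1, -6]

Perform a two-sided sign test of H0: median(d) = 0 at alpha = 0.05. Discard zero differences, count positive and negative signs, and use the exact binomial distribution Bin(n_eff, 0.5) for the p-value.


Step 1: Discard zero differences. Original n = 11; n_eff = number of nonzero differences = 11.
Nonzero differences (with sign): +1, +1, -3, +2, -2, -9, +7, -6, -8, -1, -6
Step 2: Count signs: positive = 4, negative = 7.
Step 3: Under H0: P(positive) = 0.5, so the number of positives S ~ Bin(11, 0.5).
Step 4: Two-sided exact p-value = sum of Bin(11,0.5) probabilities at or below the observed probability = 0.548828.
Step 5: alpha = 0.05. fail to reject H0.

n_eff = 11, pos = 4, neg = 7, p = 0.548828, fail to reject H0.


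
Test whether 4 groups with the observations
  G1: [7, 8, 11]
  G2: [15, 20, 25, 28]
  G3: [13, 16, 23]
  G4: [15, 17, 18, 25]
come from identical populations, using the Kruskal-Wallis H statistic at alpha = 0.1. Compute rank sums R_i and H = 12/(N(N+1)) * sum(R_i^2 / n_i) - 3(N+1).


Step 1: Combine all N = 14 observations and assign midranks.
sorted (value, group, rank): (7,G1,1), (8,G1,2), (11,G1,3), (13,G3,4), (15,G2,5.5), (15,G4,5.5), (16,G3,7), (17,G4,8), (18,G4,9), (20,G2,10), (23,G3,11), (25,G2,12.5), (25,G4,12.5), (28,G2,14)
Step 2: Sum ranks within each group.
R_1 = 6 (n_1 = 3)
R_2 = 42 (n_2 = 4)
R_3 = 22 (n_3 = 3)
R_4 = 35 (n_4 = 4)
Step 3: H = 12/(N(N+1)) * sum(R_i^2/n_i) - 3(N+1)
     = 12/(14*15) * (6^2/3 + 42^2/4 + 22^2/3 + 35^2/4) - 3*15
     = 0.057143 * 920.583 - 45
     = 7.604762.
Step 4: Ties present; correction factor C = 1 - 12/(14^3 - 14) = 0.995604. Corrected H = 7.604762 / 0.995604 = 7.638337.
Step 5: Under H0, H ~ chi^2(3); p-value = 0.054109.
Step 6: alpha = 0.1. reject H0.

H = 7.6383, df = 3, p = 0.054109, reject H0.


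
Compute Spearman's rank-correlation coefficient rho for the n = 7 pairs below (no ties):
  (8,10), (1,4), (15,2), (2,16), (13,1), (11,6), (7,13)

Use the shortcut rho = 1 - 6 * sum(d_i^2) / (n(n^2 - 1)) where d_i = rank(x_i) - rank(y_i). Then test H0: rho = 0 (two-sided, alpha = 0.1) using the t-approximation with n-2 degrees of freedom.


Step 1: Rank x and y separately (midranks; no ties here).
rank(x): 8->4, 1->1, 15->7, 2->2, 13->6, 11->5, 7->3
rank(y): 10->5, 4->3, 2->2, 16->7, 1->1, 6->4, 13->6
Step 2: d_i = R_x(i) - R_y(i); compute d_i^2.
  (4-5)^2=1, (1-3)^2=4, (7-2)^2=25, (2-7)^2=25, (6-1)^2=25, (5-4)^2=1, (3-6)^2=9
sum(d^2) = 90.
Step 3: rho = 1 - 6*90 / (7*(7^2 - 1)) = 1 - 540/336 = -0.607143.
Step 4: Under H0, t = rho * sqrt((n-2)/(1-rho^2)) = -1.7086 ~ t(5).
Step 5: Two-sided p-value from the t-distribution with 5 df = 0.148231.
Step 6: alpha = 0.1. fail to reject H0.

rho = -0.6071, p = 0.148231, fail to reject H0 at alpha = 0.1.


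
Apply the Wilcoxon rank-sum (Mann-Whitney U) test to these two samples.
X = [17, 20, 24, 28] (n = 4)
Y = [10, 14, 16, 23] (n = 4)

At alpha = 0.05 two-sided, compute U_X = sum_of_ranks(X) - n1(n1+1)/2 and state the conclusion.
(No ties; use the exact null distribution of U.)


Step 1: Combine and sort all 8 observations; assign midranks.
sorted (value, group): (10,Y), (14,Y), (16,Y), (17,X), (20,X), (23,Y), (24,X), (28,X)
ranks: 10->1, 14->2, 16->3, 17->4, 20->5, 23->6, 24->7, 28->8
Step 2: Rank sum for X: R1 = 4 + 5 + 7 + 8 = 24.
Step 3: U_X = R1 - n1(n1+1)/2 = 24 - 4*5/2 = 24 - 10 = 14.
       U_Y = n1*n2 - U_X = 16 - 14 = 2.
Step 4: No ties, so the exact null distribution of U (based on enumerating the C(8,4) = 70 equally likely rank assignments) gives the two-sided p-value.
Step 5: p-value = 0.114286; compare to alpha = 0.05. fail to reject H0.

U_X = 14, p = 0.114286, fail to reject H0 at alpha = 0.05.


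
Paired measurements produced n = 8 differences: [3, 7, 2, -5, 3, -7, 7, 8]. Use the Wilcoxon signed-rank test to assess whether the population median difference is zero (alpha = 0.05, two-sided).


Step 1: Drop any zero differences (none here) and take |d_i|.
|d| = [3, 7, 2, 5, 3, 7, 7, 8]
Step 2: Midrank |d_i| (ties get averaged ranks).
ranks: |3|->2.5, |7|->6, |2|->1, |5|->4, |3|->2.5, |7|->6, |7|->6, |8|->8
Step 3: Attach original signs; sum ranks with positive sign and with negative sign.
W+ = 2.5 + 6 + 1 + 2.5 + 6 + 8 = 26
W- = 4 + 6 = 10
(Check: W+ + W- = 36 should equal n(n+1)/2 = 36.)
Step 4: Test statistic W = min(W+, W-) = 10.
Step 5: Ties in |d|, so use the tie-corrected normal approximation.
        E[W] = n(n+1)/4 = 8*9/4 = 18.
        Tie groups: |d|=3 (t=2), |d|=7 (t=3); sum(t^3 - t) = 30.
        Var[W] = n(n+1)(2n+1)/24 - sum(t^3-t)/48 = 1224/24 - 30/48 = 50.375.
        z = (W - E[W]) / sqrt(Var[W]) = (10 - 18) / 7.0975 = -1.1272.
        Two-sided p = 2*Phi(z) = 0.259678.
Step 6: alpha = 0.05. fail to reject H0.

W+ = 26, W- = 10, W = min = 10, p = 0.259678, fail to reject H0.


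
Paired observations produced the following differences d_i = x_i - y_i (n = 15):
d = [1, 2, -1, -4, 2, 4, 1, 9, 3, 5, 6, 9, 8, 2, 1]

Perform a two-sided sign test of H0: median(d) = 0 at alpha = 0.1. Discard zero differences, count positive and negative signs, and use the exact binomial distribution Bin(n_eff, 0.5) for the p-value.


Step 1: Discard zero differences. Original n = 15; n_eff = number of nonzero differences = 15.
Nonzero differences (with sign): +1, +2, -1, -4, +2, +4, +1, +9, +3, +5, +6, +9, +8, +2, +1
Step 2: Count signs: positive = 13, negative = 2.
Step 3: Under H0: P(positive) = 0.5, so the number of positives S ~ Bin(15, 0.5).
Step 4: Two-sided exact p-value = sum of Bin(15,0.5) probabilities at or below the observed probability = 0.007385.
Step 5: alpha = 0.1. reject H0.

n_eff = 15, pos = 13, neg = 2, p = 0.007385, reject H0.


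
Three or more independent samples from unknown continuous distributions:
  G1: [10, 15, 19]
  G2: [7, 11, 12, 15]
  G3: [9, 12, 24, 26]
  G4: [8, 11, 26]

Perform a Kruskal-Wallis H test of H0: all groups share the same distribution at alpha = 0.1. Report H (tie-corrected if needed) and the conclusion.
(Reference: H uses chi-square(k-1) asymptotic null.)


Step 1: Combine all N = 14 observations and assign midranks.
sorted (value, group, rank): (7,G2,1), (8,G4,2), (9,G3,3), (10,G1,4), (11,G2,5.5), (11,G4,5.5), (12,G2,7.5), (12,G3,7.5), (15,G1,9.5), (15,G2,9.5), (19,G1,11), (24,G3,12), (26,G3,13.5), (26,G4,13.5)
Step 2: Sum ranks within each group.
R_1 = 24.5 (n_1 = 3)
R_2 = 23.5 (n_2 = 4)
R_3 = 36 (n_3 = 4)
R_4 = 21 (n_4 = 3)
Step 3: H = 12/(N(N+1)) * sum(R_i^2/n_i) - 3(N+1)
     = 12/(14*15) * (24.5^2/3 + 23.5^2/4 + 36^2/4 + 21^2/3) - 3*15
     = 0.057143 * 809.146 - 45
     = 1.236905.
Step 4: Ties present; correction factor C = 1 - 24/(14^3 - 14) = 0.991209. Corrected H = 1.236905 / 0.991209 = 1.247875.
Step 5: Under H0, H ~ chi^2(3); p-value = 0.741546.
Step 6: alpha = 0.1. fail to reject H0.

H = 1.2479, df = 3, p = 0.741546, fail to reject H0.


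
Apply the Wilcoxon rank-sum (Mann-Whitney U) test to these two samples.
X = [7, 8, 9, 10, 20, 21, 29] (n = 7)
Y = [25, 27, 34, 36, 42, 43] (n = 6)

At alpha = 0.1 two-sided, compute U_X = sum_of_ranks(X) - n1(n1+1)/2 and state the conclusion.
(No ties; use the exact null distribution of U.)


Step 1: Combine and sort all 13 observations; assign midranks.
sorted (value, group): (7,X), (8,X), (9,X), (10,X), (20,X), (21,X), (25,Y), (27,Y), (29,X), (34,Y), (36,Y), (42,Y), (43,Y)
ranks: 7->1, 8->2, 9->3, 10->4, 20->5, 21->6, 25->7, 27->8, 29->9, 34->10, 36->11, 42->12, 43->13
Step 2: Rank sum for X: R1 = 1 + 2 + 3 + 4 + 5 + 6 + 9 = 30.
Step 3: U_X = R1 - n1(n1+1)/2 = 30 - 7*8/2 = 30 - 28 = 2.
       U_Y = n1*n2 - U_X = 42 - 2 = 40.
Step 4: No ties, so the exact null distribution of U (based on enumerating the C(13,7) = 1716 equally likely rank assignments) gives the two-sided p-value.
Step 5: p-value = 0.004662; compare to alpha = 0.1. reject H0.

U_X = 2, p = 0.004662, reject H0 at alpha = 0.1.


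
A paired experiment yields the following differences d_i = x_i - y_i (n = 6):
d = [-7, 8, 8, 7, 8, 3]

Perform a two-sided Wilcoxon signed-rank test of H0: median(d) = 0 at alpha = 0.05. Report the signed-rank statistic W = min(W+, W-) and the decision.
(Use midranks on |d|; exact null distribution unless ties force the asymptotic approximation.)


Step 1: Drop any zero differences (none here) and take |d_i|.
|d| = [7, 8, 8, 7, 8, 3]
Step 2: Midrank |d_i| (ties get averaged ranks).
ranks: |7|->2.5, |8|->5, |8|->5, |7|->2.5, |8|->5, |3|->1
Step 3: Attach original signs; sum ranks with positive sign and with negative sign.
W+ = 5 + 5 + 2.5 + 5 + 1 = 18.5
W- = 2.5 = 2.5
(Check: W+ + W- = 21 should equal n(n+1)/2 = 21.)
Step 4: Test statistic W = min(W+, W-) = 2.5.
Step 5: Ties in |d|, so use the tie-corrected normal approximation.
        E[W] = n(n+1)/4 = 6*7/4 = 10.5.
        Tie groups: |d|=7 (t=2), |d|=8 (t=3); sum(t^3 - t) = 30.
        Var[W] = n(n+1)(2n+1)/24 - sum(t^3-t)/48 = 546/24 - 30/48 = 22.125.
        z = (W - E[W]) / sqrt(Var[W]) = (2.5 - 10.5) / 4.7037 = -1.7008.
        Two-sided p = 2*Phi(z) = 0.088984.
Step 6: alpha = 0.05. fail to reject H0.

W+ = 18.5, W- = 2.5, W = min = 2.5, p = 0.088984, fail to reject H0.


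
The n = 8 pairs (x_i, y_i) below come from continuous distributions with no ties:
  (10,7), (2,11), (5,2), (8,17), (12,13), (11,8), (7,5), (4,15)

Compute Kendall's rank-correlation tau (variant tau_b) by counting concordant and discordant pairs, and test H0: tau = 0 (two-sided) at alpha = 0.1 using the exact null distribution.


Step 1: Enumerate the 28 unordered pairs (i,j) with i<j and classify each by sign(x_j-x_i) * sign(y_j-y_i).
  (1,2):dx=-8,dy=+4->D; (1,3):dx=-5,dy=-5->C; (1,4):dx=-2,dy=+10->D; (1,5):dx=+2,dy=+6->C
  (1,6):dx=+1,dy=+1->C; (1,7):dx=-3,dy=-2->C; (1,8):dx=-6,dy=+8->D; (2,3):dx=+3,dy=-9->D
  (2,4):dx=+6,dy=+6->C; (2,5):dx=+10,dy=+2->C; (2,6):dx=+9,dy=-3->D; (2,7):dx=+5,dy=-6->D
  (2,8):dx=+2,dy=+4->C; (3,4):dx=+3,dy=+15->C; (3,5):dx=+7,dy=+11->C; (3,6):dx=+6,dy=+6->C
  (3,7):dx=+2,dy=+3->C; (3,8):dx=-1,dy=+13->D; (4,5):dx=+4,dy=-4->D; (4,6):dx=+3,dy=-9->D
  (4,7):dx=-1,dy=-12->C; (4,8):dx=-4,dy=-2->C; (5,6):dx=-1,dy=-5->C; (5,7):dx=-5,dy=-8->C
  (5,8):dx=-8,dy=+2->D; (6,7):dx=-4,dy=-3->C; (6,8):dx=-7,dy=+7->D; (7,8):dx=-3,dy=+10->D
Step 2: C = 16, D = 12, total pairs = 28.
Step 3: tau = (C - D)/(n(n-1)/2) = (16 - 12)/28 = 0.142857.
Step 4: Exact two-sided p-value (enumerate n! = 40320 permutations of y under H0): p = 0.719544.
Step 5: alpha = 0.1. fail to reject H0.

tau_b = 0.1429 (C=16, D=12), p = 0.719544, fail to reject H0.


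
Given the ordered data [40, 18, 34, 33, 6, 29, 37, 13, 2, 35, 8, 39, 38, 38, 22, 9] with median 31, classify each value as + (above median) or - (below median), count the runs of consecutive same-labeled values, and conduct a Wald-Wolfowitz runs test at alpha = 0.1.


Step 1: Compute median = 31; label A = above, B = below.
Labels in order: ABAABBABBABAAABB  (n_A = 8, n_B = 8)
Step 2: Count runs R = 10.
Step 3: Under H0 (random ordering), E[R] = 2*n_A*n_B/(n_A+n_B) + 1 = 2*8*8/16 + 1 = 9.0000.
        Var[R] = 2*n_A*n_B*(2*n_A*n_B - n_A - n_B) / ((n_A+n_B)^2 * (n_A+n_B-1)) = 14336/3840 = 3.7333.
        SD[R] = 1.9322.
Step 4: Continuity-corrected z = (R - 0.5 - E[R]) / SD[R] = (10 - 0.5 - 9.0000) / 1.9322 = 0.2588.
Step 5: Two-sided p-value via normal approximation = 2*(1 - Phi(|z|)) = 0.795809.
Step 6: alpha = 0.1. fail to reject H0.

R = 10, z = 0.2588, p = 0.795809, fail to reject H0.


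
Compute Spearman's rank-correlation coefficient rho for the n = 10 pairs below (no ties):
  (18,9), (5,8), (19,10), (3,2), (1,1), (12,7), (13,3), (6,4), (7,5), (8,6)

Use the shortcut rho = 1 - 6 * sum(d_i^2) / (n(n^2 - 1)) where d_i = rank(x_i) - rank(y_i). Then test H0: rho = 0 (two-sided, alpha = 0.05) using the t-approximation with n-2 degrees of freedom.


Step 1: Rank x and y separately (midranks; no ties here).
rank(x): 18->9, 5->3, 19->10, 3->2, 1->1, 12->7, 13->8, 6->4, 7->5, 8->6
rank(y): 9->9, 8->8, 10->10, 2->2, 1->1, 7->7, 3->3, 4->4, 5->5, 6->6
Step 2: d_i = R_x(i) - R_y(i); compute d_i^2.
  (9-9)^2=0, (3-8)^2=25, (10-10)^2=0, (2-2)^2=0, (1-1)^2=0, (7-7)^2=0, (8-3)^2=25, (4-4)^2=0, (5-5)^2=0, (6-6)^2=0
sum(d^2) = 50.
Step 3: rho = 1 - 6*50 / (10*(10^2 - 1)) = 1 - 300/990 = 0.696970.
Step 4: Under H0, t = rho * sqrt((n-2)/(1-rho^2)) = 2.7490 ~ t(8).
Step 5: Two-sided p-value from the t-distribution with 8 df = 0.025097.
Step 6: alpha = 0.05. reject H0.

rho = 0.6970, p = 0.025097, reject H0 at alpha = 0.05.


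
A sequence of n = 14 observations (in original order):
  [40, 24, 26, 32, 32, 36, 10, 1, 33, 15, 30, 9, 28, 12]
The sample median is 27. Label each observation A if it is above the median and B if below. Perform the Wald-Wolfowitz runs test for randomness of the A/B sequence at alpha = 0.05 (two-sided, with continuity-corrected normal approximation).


Step 1: Compute median = 27; label A = above, B = below.
Labels in order: ABBAAABBABABAB  (n_A = 7, n_B = 7)
Step 2: Count runs R = 10.
Step 3: Under H0 (random ordering), E[R] = 2*n_A*n_B/(n_A+n_B) + 1 = 2*7*7/14 + 1 = 8.0000.
        Var[R] = 2*n_A*n_B*(2*n_A*n_B - n_A - n_B) / ((n_A+n_B)^2 * (n_A+n_B-1)) = 8232/2548 = 3.2308.
        SD[R] = 1.7974.
Step 4: Continuity-corrected z = (R - 0.5 - E[R]) / SD[R] = (10 - 0.5 - 8.0000) / 1.7974 = 0.8345.
Step 5: Two-sided p-value via normal approximation = 2*(1 - Phi(|z|)) = 0.403986.
Step 6: alpha = 0.05. fail to reject H0.

R = 10, z = 0.8345, p = 0.403986, fail to reject H0.


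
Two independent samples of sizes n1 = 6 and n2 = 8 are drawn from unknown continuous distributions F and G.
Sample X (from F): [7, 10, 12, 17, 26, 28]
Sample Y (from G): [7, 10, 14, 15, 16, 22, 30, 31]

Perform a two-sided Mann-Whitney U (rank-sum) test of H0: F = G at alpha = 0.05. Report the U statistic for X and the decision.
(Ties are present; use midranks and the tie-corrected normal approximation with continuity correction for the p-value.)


Step 1: Combine and sort all 14 observations; assign midranks.
sorted (value, group): (7,X), (7,Y), (10,X), (10,Y), (12,X), (14,Y), (15,Y), (16,Y), (17,X), (22,Y), (26,X), (28,X), (30,Y), (31,Y)
ranks: 7->1.5, 7->1.5, 10->3.5, 10->3.5, 12->5, 14->6, 15->7, 16->8, 17->9, 22->10, 26->11, 28->12, 30->13, 31->14
Step 2: Rank sum for X: R1 = 1.5 + 3.5 + 5 + 9 + 11 + 12 = 42.
Step 3: U_X = R1 - n1(n1+1)/2 = 42 - 6*7/2 = 42 - 21 = 21.
       U_Y = n1*n2 - U_X = 48 - 21 = 27.
Step 4: Ties are present, so use the tie-corrected normal approximation (with continuity correction) for the p-value.
Step 5: p-value = 0.746347; compare to alpha = 0.05. fail to reject H0.

U_X = 21, p = 0.746347, fail to reject H0 at alpha = 0.05.


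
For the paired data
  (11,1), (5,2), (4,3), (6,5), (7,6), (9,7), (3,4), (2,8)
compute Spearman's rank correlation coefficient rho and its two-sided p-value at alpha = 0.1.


Step 1: Rank x and y separately (midranks; no ties here).
rank(x): 11->8, 5->4, 4->3, 6->5, 7->6, 9->7, 3->2, 2->1
rank(y): 1->1, 2->2, 3->3, 5->5, 6->6, 7->7, 4->4, 8->8
Step 2: d_i = R_x(i) - R_y(i); compute d_i^2.
  (8-1)^2=49, (4-2)^2=4, (3-3)^2=0, (5-5)^2=0, (6-6)^2=0, (7-7)^2=0, (2-4)^2=4, (1-8)^2=49
sum(d^2) = 106.
Step 3: rho = 1 - 6*106 / (8*(8^2 - 1)) = 1 - 636/504 = -0.261905.
Step 4: Under H0, t = rho * sqrt((n-2)/(1-rho^2)) = -0.6647 ~ t(6).
Step 5: Two-sided p-value from the t-distribution with 6 df = 0.530923.
Step 6: alpha = 0.1. fail to reject H0.

rho = -0.2619, p = 0.530923, fail to reject H0 at alpha = 0.1.


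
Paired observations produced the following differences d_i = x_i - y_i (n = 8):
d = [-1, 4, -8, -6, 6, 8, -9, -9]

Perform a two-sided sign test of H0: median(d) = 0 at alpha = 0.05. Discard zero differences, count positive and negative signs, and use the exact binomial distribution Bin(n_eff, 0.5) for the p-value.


Step 1: Discard zero differences. Original n = 8; n_eff = number of nonzero differences = 8.
Nonzero differences (with sign): -1, +4, -8, -6, +6, +8, -9, -9
Step 2: Count signs: positive = 3, negative = 5.
Step 3: Under H0: P(positive) = 0.5, so the number of positives S ~ Bin(8, 0.5).
Step 4: Two-sided exact p-value = sum of Bin(8,0.5) probabilities at or below the observed probability = 0.726562.
Step 5: alpha = 0.05. fail to reject H0.

n_eff = 8, pos = 3, neg = 5, p = 0.726562, fail to reject H0.


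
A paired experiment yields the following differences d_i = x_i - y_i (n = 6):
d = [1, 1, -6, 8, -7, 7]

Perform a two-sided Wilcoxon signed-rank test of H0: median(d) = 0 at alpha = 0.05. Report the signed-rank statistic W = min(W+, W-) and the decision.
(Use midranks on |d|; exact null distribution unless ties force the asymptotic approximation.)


Step 1: Drop any zero differences (none here) and take |d_i|.
|d| = [1, 1, 6, 8, 7, 7]
Step 2: Midrank |d_i| (ties get averaged ranks).
ranks: |1|->1.5, |1|->1.5, |6|->3, |8|->6, |7|->4.5, |7|->4.5
Step 3: Attach original signs; sum ranks with positive sign and with negative sign.
W+ = 1.5 + 1.5 + 6 + 4.5 = 13.5
W- = 3 + 4.5 = 7.5
(Check: W+ + W- = 21 should equal n(n+1)/2 = 21.)
Step 4: Test statistic W = min(W+, W-) = 7.5.
Step 5: Ties in |d|, so use the tie-corrected normal approximation.
        E[W] = n(n+1)/4 = 6*7/4 = 10.5.
        Tie groups: |d|=1 (t=2), |d|=7 (t=2); sum(t^3 - t) = 12.
        Var[W] = n(n+1)(2n+1)/24 - sum(t^3-t)/48 = 546/24 - 12/48 = 22.5.
        z = (W - E[W]) / sqrt(Var[W]) = (7.5 - 10.5) / 4.7434 = -0.6325.
        Two-sided p = 2*Phi(z) = 0.527089.
Step 6: alpha = 0.05. fail to reject H0.

W+ = 13.5, W- = 7.5, W = min = 7.5, p = 0.527089, fail to reject H0.


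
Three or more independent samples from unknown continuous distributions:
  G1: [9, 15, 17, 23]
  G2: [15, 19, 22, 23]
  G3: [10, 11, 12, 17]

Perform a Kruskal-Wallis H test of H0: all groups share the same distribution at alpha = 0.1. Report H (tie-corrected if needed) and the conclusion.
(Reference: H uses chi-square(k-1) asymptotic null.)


Step 1: Combine all N = 12 observations and assign midranks.
sorted (value, group, rank): (9,G1,1), (10,G3,2), (11,G3,3), (12,G3,4), (15,G1,5.5), (15,G2,5.5), (17,G1,7.5), (17,G3,7.5), (19,G2,9), (22,G2,10), (23,G1,11.5), (23,G2,11.5)
Step 2: Sum ranks within each group.
R_1 = 25.5 (n_1 = 4)
R_2 = 36 (n_2 = 4)
R_3 = 16.5 (n_3 = 4)
Step 3: H = 12/(N(N+1)) * sum(R_i^2/n_i) - 3(N+1)
     = 12/(12*13) * (25.5^2/4 + 36^2/4 + 16.5^2/4) - 3*13
     = 0.076923 * 554.625 - 39
     = 3.663462.
Step 4: Ties present; correction factor C = 1 - 18/(12^3 - 12) = 0.989510. Corrected H = 3.663462 / 0.989510 = 3.702297.
Step 5: Under H0, H ~ chi^2(2); p-value = 0.157057.
Step 6: alpha = 0.1. fail to reject H0.

H = 3.7023, df = 2, p = 0.157057, fail to reject H0.


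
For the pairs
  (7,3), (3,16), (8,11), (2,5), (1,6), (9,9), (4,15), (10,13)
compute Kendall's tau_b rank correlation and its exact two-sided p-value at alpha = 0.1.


Step 1: Enumerate the 28 unordered pairs (i,j) with i<j and classify each by sign(x_j-x_i) * sign(y_j-y_i).
  (1,2):dx=-4,dy=+13->D; (1,3):dx=+1,dy=+8->C; (1,4):dx=-5,dy=+2->D; (1,5):dx=-6,dy=+3->D
  (1,6):dx=+2,dy=+6->C; (1,7):dx=-3,dy=+12->D; (1,8):dx=+3,dy=+10->C; (2,3):dx=+5,dy=-5->D
  (2,4):dx=-1,dy=-11->C; (2,5):dx=-2,dy=-10->C; (2,6):dx=+6,dy=-7->D; (2,7):dx=+1,dy=-1->D
  (2,8):dx=+7,dy=-3->D; (3,4):dx=-6,dy=-6->C; (3,5):dx=-7,dy=-5->C; (3,6):dx=+1,dy=-2->D
  (3,7):dx=-4,dy=+4->D; (3,8):dx=+2,dy=+2->C; (4,5):dx=-1,dy=+1->D; (4,6):dx=+7,dy=+4->C
  (4,7):dx=+2,dy=+10->C; (4,8):dx=+8,dy=+8->C; (5,6):dx=+8,dy=+3->C; (5,7):dx=+3,dy=+9->C
  (5,8):dx=+9,dy=+7->C; (6,7):dx=-5,dy=+6->D; (6,8):dx=+1,dy=+4->C; (7,8):dx=+6,dy=-2->D
Step 2: C = 15, D = 13, total pairs = 28.
Step 3: tau = (C - D)/(n(n-1)/2) = (15 - 13)/28 = 0.071429.
Step 4: Exact two-sided p-value (enumerate n! = 40320 permutations of y under H0): p = 0.904861.
Step 5: alpha = 0.1. fail to reject H0.

tau_b = 0.0714 (C=15, D=13), p = 0.904861, fail to reject H0.


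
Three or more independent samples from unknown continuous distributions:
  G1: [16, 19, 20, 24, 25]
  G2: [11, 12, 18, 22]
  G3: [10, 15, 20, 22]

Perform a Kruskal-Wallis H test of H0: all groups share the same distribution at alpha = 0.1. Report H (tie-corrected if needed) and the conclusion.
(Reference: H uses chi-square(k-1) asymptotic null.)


Step 1: Combine all N = 13 observations and assign midranks.
sorted (value, group, rank): (10,G3,1), (11,G2,2), (12,G2,3), (15,G3,4), (16,G1,5), (18,G2,6), (19,G1,7), (20,G1,8.5), (20,G3,8.5), (22,G2,10.5), (22,G3,10.5), (24,G1,12), (25,G1,13)
Step 2: Sum ranks within each group.
R_1 = 45.5 (n_1 = 5)
R_2 = 21.5 (n_2 = 4)
R_3 = 24 (n_3 = 4)
Step 3: H = 12/(N(N+1)) * sum(R_i^2/n_i) - 3(N+1)
     = 12/(13*14) * (45.5^2/5 + 21.5^2/4 + 24^2/4) - 3*14
     = 0.065934 * 673.612 - 42
     = 2.414011.
Step 4: Ties present; correction factor C = 1 - 12/(13^3 - 13) = 0.994505. Corrected H = 2.414011 / 0.994505 = 2.427348.
Step 5: Under H0, H ~ chi^2(2); p-value = 0.297104.
Step 6: alpha = 0.1. fail to reject H0.

H = 2.4273, df = 2, p = 0.297104, fail to reject H0.


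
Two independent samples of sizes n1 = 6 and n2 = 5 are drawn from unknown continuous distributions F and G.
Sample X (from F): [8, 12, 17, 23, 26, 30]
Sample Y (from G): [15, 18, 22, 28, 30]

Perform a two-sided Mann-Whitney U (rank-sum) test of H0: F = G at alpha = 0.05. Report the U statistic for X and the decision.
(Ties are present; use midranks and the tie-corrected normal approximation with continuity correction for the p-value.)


Step 1: Combine and sort all 11 observations; assign midranks.
sorted (value, group): (8,X), (12,X), (15,Y), (17,X), (18,Y), (22,Y), (23,X), (26,X), (28,Y), (30,X), (30,Y)
ranks: 8->1, 12->2, 15->3, 17->4, 18->5, 22->6, 23->7, 26->8, 28->9, 30->10.5, 30->10.5
Step 2: Rank sum for X: R1 = 1 + 2 + 4 + 7 + 8 + 10.5 = 32.5.
Step 3: U_X = R1 - n1(n1+1)/2 = 32.5 - 6*7/2 = 32.5 - 21 = 11.5.
       U_Y = n1*n2 - U_X = 30 - 11.5 = 18.5.
Step 4: Ties are present, so use the tie-corrected normal approximation (with continuity correction) for the p-value.
Step 5: p-value = 0.583025; compare to alpha = 0.05. fail to reject H0.

U_X = 11.5, p = 0.583025, fail to reject H0 at alpha = 0.05.


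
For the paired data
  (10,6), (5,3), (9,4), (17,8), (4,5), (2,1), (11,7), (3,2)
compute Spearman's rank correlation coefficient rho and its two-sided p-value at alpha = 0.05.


Step 1: Rank x and y separately (midranks; no ties here).
rank(x): 10->6, 5->4, 9->5, 17->8, 4->3, 2->1, 11->7, 3->2
rank(y): 6->6, 3->3, 4->4, 8->8, 5->5, 1->1, 7->7, 2->2
Step 2: d_i = R_x(i) - R_y(i); compute d_i^2.
  (6-6)^2=0, (4-3)^2=1, (5-4)^2=1, (8-8)^2=0, (3-5)^2=4, (1-1)^2=0, (7-7)^2=0, (2-2)^2=0
sum(d^2) = 6.
Step 3: rho = 1 - 6*6 / (8*(8^2 - 1)) = 1 - 36/504 = 0.928571.
Step 4: Under H0, t = rho * sqrt((n-2)/(1-rho^2)) = 6.1283 ~ t(6).
Step 5: Two-sided p-value from the t-distribution with 6 df = 0.000863.
Step 6: alpha = 0.05. reject H0.

rho = 0.9286, p = 0.000863, reject H0 at alpha = 0.05.


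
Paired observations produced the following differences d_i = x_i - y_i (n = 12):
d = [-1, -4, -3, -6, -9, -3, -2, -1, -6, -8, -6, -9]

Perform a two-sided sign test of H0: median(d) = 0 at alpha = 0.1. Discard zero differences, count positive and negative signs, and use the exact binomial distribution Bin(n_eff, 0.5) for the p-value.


Step 1: Discard zero differences. Original n = 12; n_eff = number of nonzero differences = 12.
Nonzero differences (with sign): -1, -4, -3, -6, -9, -3, -2, -1, -6, -8, -6, -9
Step 2: Count signs: positive = 0, negative = 12.
Step 3: Under H0: P(positive) = 0.5, so the number of positives S ~ Bin(12, 0.5).
Step 4: Two-sided exact p-value = sum of Bin(12,0.5) probabilities at or below the observed probability = 0.000488.
Step 5: alpha = 0.1. reject H0.

n_eff = 12, pos = 0, neg = 12, p = 0.000488, reject H0.
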